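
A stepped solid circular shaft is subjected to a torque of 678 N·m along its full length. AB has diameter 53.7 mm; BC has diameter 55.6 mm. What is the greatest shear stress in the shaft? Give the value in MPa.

22.3 MPa

Under the same torque, τ_max = 16T/(πd³) is largest where d is smallest — segment AB (d = 53.7 mm).
τ_max = 16·678.0/(π·(0.0537)³) = 2.230×10^7 Pa.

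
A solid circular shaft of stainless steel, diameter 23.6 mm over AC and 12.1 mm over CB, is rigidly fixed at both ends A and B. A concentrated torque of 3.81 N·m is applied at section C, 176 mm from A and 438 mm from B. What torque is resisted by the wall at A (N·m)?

3.71 N·m

Compatibility: T_A·a/J_AC = T_B·b/J_CB with T_A + T_B = T₀.
J_AC = 3.05×10^-8 m⁴, J_CB = 2.10×10^-9 m⁴, so T_A = T₀·(J_AC/a)/((J_AC/a)+(J_CB/b)) = 3.707 N·m, T_B = 0.1029 N·m.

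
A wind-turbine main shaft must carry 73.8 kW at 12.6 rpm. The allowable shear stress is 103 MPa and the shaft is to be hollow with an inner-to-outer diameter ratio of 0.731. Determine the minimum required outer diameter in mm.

ω = 2π·12.6/60 = 1.319 rad/s, so T = P/ω = 73.8×10³ / 1.319 = 55930 N·m.
For a hollow shaft with d_i/d_o = 0.731: τ_max = 16T/(π d_o³ (1−k⁴)), so d_o = [16T/(π τ_allow (1−k⁴))]^(1/3) = [16·55930/(π·1.03×10^8·0.7145)]^(1/3) = 0.1570 m.

157 mm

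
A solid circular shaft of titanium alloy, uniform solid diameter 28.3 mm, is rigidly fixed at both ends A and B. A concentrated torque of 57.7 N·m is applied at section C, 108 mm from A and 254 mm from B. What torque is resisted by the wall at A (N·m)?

40.5 N·m

With uniform GJ and both ends fixed, compatibility θ_AC = θ_CB gives T_A·a = T_B·b, together with T_A + T_B = T₀.
T_A = T₀·b/(a+b) = 57.70·254/362.0 = 40.49 N·m; T_B = 17.21 N·m.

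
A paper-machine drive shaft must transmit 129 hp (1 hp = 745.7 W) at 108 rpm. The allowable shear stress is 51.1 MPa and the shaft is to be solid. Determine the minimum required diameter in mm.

ω = 2π·108/60 = 11.31 rad/s, so T = P/ω = 129×745.7 / 11.31 = 8506 N·m.
For a solid shaft τ_max = 16T/(πd³), so d = (16T/(π τ_allow))^(1/3) = (16·8506/(π·5.11×10^7))^(1/3) = 0.09464 m.

94.6 mm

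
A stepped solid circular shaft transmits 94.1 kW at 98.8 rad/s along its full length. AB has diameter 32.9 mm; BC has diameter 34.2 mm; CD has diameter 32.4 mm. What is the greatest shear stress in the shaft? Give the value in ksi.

20.7 ksi

ω = 98.8 rad/s, so T = P/ω = 94.1×10³ / 98.80 = 952.4 N·m.
Under the same torque, τ_max = 16T/(πd³) is largest where d is smallest — segment CD (d = 32.4 mm).
τ_max = 16·952.4/(π·(0.0324)³) = 1.426×10^8 Pa.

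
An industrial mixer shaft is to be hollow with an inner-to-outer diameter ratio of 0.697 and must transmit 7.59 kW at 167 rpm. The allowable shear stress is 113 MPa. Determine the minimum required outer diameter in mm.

ω = 2π·167/60 = 17.49 rad/s, so T = P/ω = 7.59×10³ / 17.49 = 434.0 N·m.
For a hollow shaft with d_i/d_o = 0.697: τ_max = 16T/(π d_o³ (1−k⁴)), so d_o = [16T/(π τ_allow (1−k⁴))]^(1/3) = [16·434.0/(π·1.13×10^8·0.7640)]^(1/3) = 0.02947 m.

29.5 mm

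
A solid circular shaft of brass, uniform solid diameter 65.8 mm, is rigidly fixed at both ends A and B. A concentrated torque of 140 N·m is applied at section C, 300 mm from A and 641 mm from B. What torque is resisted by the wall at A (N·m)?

95.4 N·m

With uniform GJ and both ends fixed, compatibility θ_AC = θ_CB gives T_A·a = T_B·b, together with T_A + T_B = T₀.
T_A = T₀·b/(a+b) = 140.0·641/941.0 = 95.37 N·m; T_B = 44.63 N·m.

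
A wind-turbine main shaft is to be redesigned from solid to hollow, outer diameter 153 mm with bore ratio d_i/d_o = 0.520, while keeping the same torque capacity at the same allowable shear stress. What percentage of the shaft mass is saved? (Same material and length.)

23.3 %

Equal τ_max and T ⇒ the solid shaft needs d_s³ = d_o³(1−k⁴), so d_s = 153·(1−0.520⁴)^(1/3) = 149.2 mm.
Area ratio A_h/A_s = d_o²(1−k²)/d_s² = (1−k²)/(1−k⁴)^(2/3) = 0.7675.
Mass saving = 1 − 0.7675 = 23.3 %.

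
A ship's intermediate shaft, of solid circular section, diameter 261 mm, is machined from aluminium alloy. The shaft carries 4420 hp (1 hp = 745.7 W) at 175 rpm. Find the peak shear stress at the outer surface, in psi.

ω = 2π·175/60 = 18.33 rad/s, so T = P/ω = 4420×745.7 / 18.33 = 179900 N·m.
J = πd⁴/32 = π(0.261)⁴/32 = 4.556×10^-4 m⁴.
τ_max = T·r/J = 179900 × 0.131 / 4.556×10^-4 = 5.152×10^7 Pa.

7470 psi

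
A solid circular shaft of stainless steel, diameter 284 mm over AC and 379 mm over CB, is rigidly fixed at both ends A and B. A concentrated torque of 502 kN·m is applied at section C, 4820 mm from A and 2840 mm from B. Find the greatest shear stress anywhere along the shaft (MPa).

39.6 MPa

Compatibility: T_A·a/J_AC = T_B·b/J_CB with T_A + T_B = T₀.
J_AC = 6.39×10^-4 m⁴, J_CB = 2.03×10^-3 m⁴, so T_A = T₀·(J_AC/a)/((J_AC/a)+(J_CB/b)) = 78650 N·m, T_B = 423400 N·m.
τ in each portion: τ_AC = 1.75×10^7 Pa, τ_CB = 3.96×10^7 Pa; maximum is in CB.
τ_max = T_CB·r/J = 423400·0.190/2.03×10^-3 = 3.961×10^7 Pa.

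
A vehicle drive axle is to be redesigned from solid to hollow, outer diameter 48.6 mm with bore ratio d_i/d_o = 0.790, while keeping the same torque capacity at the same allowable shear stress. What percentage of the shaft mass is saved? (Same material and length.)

Equal τ_max and T ⇒ the solid shaft needs d_s³ = d_o³(1−k⁴), so d_s = 48.6·(1−0.790⁴)^(1/3) = 41.23 mm.
Area ratio A_h/A_s = d_o²(1−k²)/d_s² = (1−k²)/(1−k⁴)^(2/3) = 0.5223.
Mass saving = 1 − 0.5223 = 47.8 %.

47.8 %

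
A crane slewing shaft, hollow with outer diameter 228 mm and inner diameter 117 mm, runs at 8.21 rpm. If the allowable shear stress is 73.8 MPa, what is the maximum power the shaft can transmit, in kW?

137 kW

J = π(d_o⁴ − d_i⁴)/32 = π(0.228⁴ − 0.117⁴)/32 = 2.469×10^-4 m⁴.
T_max = τ_allow·J/r = 7.38×10^7 × 2.469×10^-4 / 0.114 = 159800 N·m.
ω = 2π·8.21/60 = 0.8597 rad/s, so P_max = T_max·ω = 1.374×10^5 W.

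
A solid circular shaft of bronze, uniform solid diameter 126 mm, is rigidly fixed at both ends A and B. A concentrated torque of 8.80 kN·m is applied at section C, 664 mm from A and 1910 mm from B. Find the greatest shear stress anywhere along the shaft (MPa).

16.6 MPa

With uniform GJ and both ends fixed, compatibility θ_AC = θ_CB gives T_A·a = T_B·b, together with T_A + T_B = T₀.
T_A = T₀·b/(a+b) = 8800·1910/2574 = 6530 N·m; T_B = 2270 N·m.
τ in each portion: τ_AC = 1.66×10^7 Pa, τ_CB = 5.78×10^6 Pa; maximum is in AC.
τ_max = T_AC·r/J = 6530·0.0630/2.47×10^-5 = 1.663×10^7 Pa.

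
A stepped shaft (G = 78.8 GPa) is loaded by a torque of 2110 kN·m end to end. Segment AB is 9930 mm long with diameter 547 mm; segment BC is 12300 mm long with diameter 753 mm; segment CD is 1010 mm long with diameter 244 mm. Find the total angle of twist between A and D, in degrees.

6.78°

J_AB = π(0.547)⁴/32 = 8.79×10^-3 m⁴; J_BC = π(0.753)⁴/32 = 0.0316 m⁴; J_CD = π(0.244)⁴/32 = 3.48×10^-4 m⁴.
θ = (T/G)·Σ L_i/J_i = (2.110e6/78.8×10⁹)·(9.93/8.79×10^-3 + 12.3/0.0316 + 1.01/3.48×10^-4) = 0.1184 rad.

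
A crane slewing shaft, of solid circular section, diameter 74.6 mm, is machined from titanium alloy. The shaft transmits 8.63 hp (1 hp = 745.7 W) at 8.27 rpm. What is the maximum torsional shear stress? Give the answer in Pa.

9.12e7 Pa

ω = 2π·8.27/60 = 0.8660 rad/s, so T = P/ω = 8.63×745.7 / 0.8660 = 7431 N·m.
J = πd⁴/32 = π(0.0746)⁴/32 = 3.041×10^-6 m⁴.
τ_max = T·r/J = 7431 × 0.0373 / 3.041×10^-6 = 9.116×10^7 Pa.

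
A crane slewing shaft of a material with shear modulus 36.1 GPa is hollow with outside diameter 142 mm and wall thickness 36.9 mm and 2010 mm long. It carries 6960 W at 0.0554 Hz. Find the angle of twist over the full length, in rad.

0.0295 rad

ω = 2π·0.0554 = 0.3481 rad/s, so T = P/ω = 6960 / 0.3481 = 19990 N·m.
J = π(d_o⁴ − d_i⁴)/32 = π(0.142⁴ − 0.0682⁴)/32 = 3.779×10^-5 m⁴.
θ = T·L/(G·J) = 19990 × 2.01 / (36.1×10⁹ × 3.779×10^-5) = 0.02946 rad.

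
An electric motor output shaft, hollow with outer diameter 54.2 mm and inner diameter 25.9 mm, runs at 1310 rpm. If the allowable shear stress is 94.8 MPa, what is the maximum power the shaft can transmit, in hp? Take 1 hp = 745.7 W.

517 hp

J = π(d_o⁴ − d_i⁴)/32 = π(0.0542⁴ − 0.0259⁴)/32 = 8.030×10^-7 m⁴.
T_max = τ_allow·J/r = 9.48×10^7 × 8.030×10^-7 / 0.0271 = 2809 N·m.
ω = 2π·1310/60 = 137.2 rad/s, so P_max = T_max·ω = 3.854×10^5 W.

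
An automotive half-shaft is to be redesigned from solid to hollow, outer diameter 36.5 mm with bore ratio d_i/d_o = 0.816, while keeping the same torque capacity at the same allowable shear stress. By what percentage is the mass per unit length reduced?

Equal τ_max and T ⇒ the solid shaft needs d_s³ = d_o³(1−k⁴), so d_s = 36.5·(1−0.816⁴)^(1/3) = 30.03 mm.
Area ratio A_h/A_s = d_o²(1−k²)/d_s² = (1−k²)/(1−k⁴)^(2/3) = 0.4938.
Mass saving = 1 − 0.4938 = 50.6 %.

50.6 %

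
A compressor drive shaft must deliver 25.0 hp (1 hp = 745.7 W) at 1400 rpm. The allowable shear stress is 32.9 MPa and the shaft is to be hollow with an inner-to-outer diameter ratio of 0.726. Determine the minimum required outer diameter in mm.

ω = 2π·1400/60 = 146.6 rad/s, so T = P/ω = 25.0×745.7 / 146.6 = 127.2 N·m.
For a hollow shaft with d_i/d_o = 0.726: τ_max = 16T/(π d_o³ (1−k⁴)), so d_o = [16T/(π τ_allow (1−k⁴))]^(1/3) = [16·127.2/(π·3.29×10^7·0.7222)]^(1/3) = 0.03009 m.

30.1 mm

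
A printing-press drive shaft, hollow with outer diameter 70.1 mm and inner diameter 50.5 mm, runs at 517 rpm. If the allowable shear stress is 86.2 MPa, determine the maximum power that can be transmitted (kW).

J = π(d_o⁴ − d_i⁴)/32 = π(0.0701⁴ − 0.0505⁴)/32 = 1.732×10^-6 m⁴.
T_max = τ_allow·J/r = 8.62×10^7 × 1.732×10^-6 / 0.0350 = 4260 N·m.
ω = 2π·517/60 = 54.14 rad/s, so P_max = T_max·ω = 2.306×10^5 W.

231 kW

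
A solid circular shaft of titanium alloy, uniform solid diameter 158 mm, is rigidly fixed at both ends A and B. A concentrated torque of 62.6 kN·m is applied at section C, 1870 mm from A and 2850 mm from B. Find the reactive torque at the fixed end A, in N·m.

37800 N·m

With uniform GJ and both ends fixed, compatibility θ_AC = θ_CB gives T_A·a = T_B·b, together with T_A + T_B = T₀.
T_A = T₀·b/(a+b) = 62600·2850/4720 = 37800 N·m; T_B = 24800 N·m.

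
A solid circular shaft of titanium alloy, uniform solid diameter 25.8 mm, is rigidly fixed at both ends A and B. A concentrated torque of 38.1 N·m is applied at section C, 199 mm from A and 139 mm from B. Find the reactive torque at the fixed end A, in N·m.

15.7 N·m

With uniform GJ and both ends fixed, compatibility θ_AC = θ_CB gives T_A·a = T_B·b, together with T_A + T_B = T₀.
T_A = T₀·b/(a+b) = 38.10·139/338.0 = 15.67 N·m; T_B = 22.43 N·m.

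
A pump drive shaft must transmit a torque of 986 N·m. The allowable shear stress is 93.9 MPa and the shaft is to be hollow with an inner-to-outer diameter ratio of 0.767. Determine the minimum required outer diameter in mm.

For a hollow shaft with d_i/d_o = 0.767: τ_max = 16T/(π d_o³ (1−k⁴)), so d_o = [16T/(π τ_allow (1−k⁴))]^(1/3) = [16·986.0/(π·9.39×10^7·0.6539)]^(1/3) = 0.04341 m.

43.4 mm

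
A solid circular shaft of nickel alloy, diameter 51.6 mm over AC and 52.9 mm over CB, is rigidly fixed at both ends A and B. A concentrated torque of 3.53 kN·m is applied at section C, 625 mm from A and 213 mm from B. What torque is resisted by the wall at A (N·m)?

Compatibility: T_A·a/J_AC = T_B·b/J_CB with T_A + T_B = T₀.
J_AC = 6.96×10^-7 m⁴, J_CB = 7.69×10^-7 m⁴, so T_A = T₀·(J_AC/a)/((J_AC/a)+(J_CB/b)) = 832.3 N·m, T_B = 2698 N·m.

832 N·m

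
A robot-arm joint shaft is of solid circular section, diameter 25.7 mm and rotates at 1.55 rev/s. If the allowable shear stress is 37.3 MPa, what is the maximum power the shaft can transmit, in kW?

1.21 kW

J = πd⁴/32 = π(0.0257)⁴/32 = 4.283×10^-8 m⁴.
T_max = τ_allow·J/r = 3.73×10^7 × 4.283×10^-8 / 0.0129 = 124.3 N·m.
ω = 2π·1.55 = 9.739 rad/s, so P_max = T_max·ω = 1211 W.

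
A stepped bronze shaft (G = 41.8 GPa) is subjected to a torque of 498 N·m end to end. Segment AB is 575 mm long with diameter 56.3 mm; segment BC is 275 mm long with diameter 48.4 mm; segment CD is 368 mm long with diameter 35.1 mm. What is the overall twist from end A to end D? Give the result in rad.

0.0424 rad

J_AB = π(0.0563)⁴/32 = 9.86×10^-7 m⁴; J_BC = π(0.0484)⁴/32 = 5.39×10^-7 m⁴; J_CD = π(0.0351)⁴/32 = 1.49×10^-7 m⁴.
θ = (T/G)·Σ L_i/J_i = (498.0/41.8×10⁹)·(0.575/9.86×10^-7 + 0.275/5.39×10^-7 + 0.368/1.49×10^-7) = 0.04245 rad.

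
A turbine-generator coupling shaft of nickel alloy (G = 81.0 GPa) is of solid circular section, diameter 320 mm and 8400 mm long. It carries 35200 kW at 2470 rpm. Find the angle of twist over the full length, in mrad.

13.7 mrad

ω = 2π·2470/60 = 258.7 rad/s, so T = P/ω = 35200×10³ / 258.7 = 136100 N·m.
J = πd⁴/32 = π(0.320)⁴/32 = 1.029×10^-3 m⁴.
θ = T·L/(G·J) = 136100 × 8.40 / (81.0×10⁹ × 1.029×10^-3) = 0.01371 rad.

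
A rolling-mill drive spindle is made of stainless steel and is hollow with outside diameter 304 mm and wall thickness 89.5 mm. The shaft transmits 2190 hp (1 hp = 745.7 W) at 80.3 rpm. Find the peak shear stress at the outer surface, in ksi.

ω = 2π·80.3/60 = 8.409 rad/s, so T = P/ω = 2190×745.7 / 8.409 = 194200 N·m.
J = π(d_o⁴ − d_i⁴)/32 = π(0.304⁴ − 0.125⁴)/32 = 8.145×10^-4 m⁴.
τ_max = T·r/J = 194200 × 0.152 / 8.145×10^-4 = 3.624×10^7 Pa.

5.26 ksi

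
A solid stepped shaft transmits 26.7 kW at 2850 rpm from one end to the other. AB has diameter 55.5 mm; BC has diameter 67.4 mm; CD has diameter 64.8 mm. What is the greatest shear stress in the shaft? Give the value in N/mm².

2.67 N/mm²

ω = 2π·2850/60 = 298.5 rad/s, so T = P/ω = 26.7×10³ / 298.5 = 89.46 N·m.
Under the same torque, τ_max = 16T/(πd³) is largest where d is smallest — segment AB (d = 55.5 mm).
τ_max = 16·89.46/(π·(0.0555)³) = 2.665×10^6 Pa.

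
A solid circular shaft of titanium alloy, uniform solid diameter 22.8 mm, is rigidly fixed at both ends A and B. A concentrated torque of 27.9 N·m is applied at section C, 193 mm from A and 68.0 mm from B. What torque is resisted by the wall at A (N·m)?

7.27 N·m

With uniform GJ and both ends fixed, compatibility θ_AC = θ_CB gives T_A·a = T_B·b, together with T_A + T_B = T₀.
T_A = T₀·b/(a+b) = 27.90·68.0/261.0 = 7.269 N·m; T_B = 20.63 N·m.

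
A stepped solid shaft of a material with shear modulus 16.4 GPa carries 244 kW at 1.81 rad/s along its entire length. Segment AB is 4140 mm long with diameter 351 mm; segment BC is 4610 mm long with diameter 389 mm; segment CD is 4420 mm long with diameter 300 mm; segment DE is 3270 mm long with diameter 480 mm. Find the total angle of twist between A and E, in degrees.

5.19°

ω = 1.81 rad/s, so T = P/ω = 244×10³ / 1.810 = 134800 N·m.
J_AB = π(0.351)⁴/32 = 1.49×10^-3 m⁴; J_BC = π(0.389)⁴/32 = 2.25×10^-3 m⁴; J_CD = π(0.300)⁴/32 = 7.95×10^-4 m⁴; J_DE = π(0.480)⁴/32 = 5.21×10^-3 m⁴.
θ = (T/G)·Σ L_i/J_i = (134800/16.4×10⁹)·(4.14/1.49×10^-3 + 4.61/2.25×10^-3 + 4.42/7.95×10^-4 + 3.27/5.21×10^-3) = 0.09054 rad.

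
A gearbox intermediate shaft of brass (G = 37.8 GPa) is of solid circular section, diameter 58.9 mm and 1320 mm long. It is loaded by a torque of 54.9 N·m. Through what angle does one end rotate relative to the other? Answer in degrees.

J = πd⁴/32 = π(0.0589)⁴/32 = 1.182×10^-6 m⁴.
θ = T·L/(G·J) = 54.90 × 1.32 / (37.8×10⁹ × 1.182×10^-6) = 1.623×10^-3 rad.

0.0930°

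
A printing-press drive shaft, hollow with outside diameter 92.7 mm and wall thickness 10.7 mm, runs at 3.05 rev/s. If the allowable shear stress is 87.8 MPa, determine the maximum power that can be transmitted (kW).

J = π(d_o⁴ − d_i⁴)/32 = π(0.0927⁴ − 0.0713⁴)/32 = 4.712×10^-6 m⁴.
T_max = τ_allow·J/r = 8.78×10^7 × 4.712×10^-6 / 0.0464 = 8927 N·m.
ω = 2π·3.05 = 19.16 rad/s, so P_max = T_max·ω = 1.711×10^5 W.

171 kW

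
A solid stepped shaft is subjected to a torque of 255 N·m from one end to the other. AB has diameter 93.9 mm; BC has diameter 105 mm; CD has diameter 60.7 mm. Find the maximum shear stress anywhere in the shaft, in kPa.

5810 kPa

Under the same torque, τ_max = 16T/(πd³) is largest where d is smallest — segment CD (d = 60.7 mm).
τ_max = 16·255.0/(π·(0.0607)³) = 5.807×10^6 Pa.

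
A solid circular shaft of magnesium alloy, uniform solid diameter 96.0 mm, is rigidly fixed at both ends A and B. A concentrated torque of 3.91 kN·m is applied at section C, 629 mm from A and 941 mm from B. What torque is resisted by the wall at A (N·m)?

2340 N·m

With uniform GJ and both ends fixed, compatibility θ_AC = θ_CB gives T_A·a = T_B·b, together with T_A + T_B = T₀.
T_A = T₀·b/(a+b) = 3910·941/1570 = 2344 N·m; T_B = 1566 N·m.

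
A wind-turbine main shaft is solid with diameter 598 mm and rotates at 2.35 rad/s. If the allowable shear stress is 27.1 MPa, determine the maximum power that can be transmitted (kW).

J = πd⁴/32 = π(0.598)⁴/32 = 0.01255 m⁴.
T_max = τ_allow·J/r = 2.71×10^7 × 0.01255 / 0.299 = 1.138e6 N·m.
ω = 2.35 rad/s, so P_max = T_max·ω = 2.674×10^6 W.

2670 kW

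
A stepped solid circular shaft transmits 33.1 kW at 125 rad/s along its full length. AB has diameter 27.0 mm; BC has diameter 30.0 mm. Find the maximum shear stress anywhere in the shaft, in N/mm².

ω = 125 rad/s, so T = P/ω = 33.1×10³ / 125.0 = 264.8 N·m.
Under the same torque, τ_max = 16T/(πd³) is largest where d is smallest — segment AB (d = 27.0 mm).
τ_max = 16·264.8/(π·(0.0270)³) = 6.852×10^7 Pa.

68.5 N/mm²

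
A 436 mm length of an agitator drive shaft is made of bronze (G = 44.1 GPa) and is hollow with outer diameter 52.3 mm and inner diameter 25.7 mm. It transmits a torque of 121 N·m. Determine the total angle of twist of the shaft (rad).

0.00173 rad

J = π(d_o⁴ − d_i⁴)/32 = π(0.0523⁴ − 0.0257⁴)/32 = 6.917×10^-7 m⁴.
θ = T·L/(G·J) = 121.0 × 0.436 / (44.1×10⁹ × 6.917×10^-7) = 1.729×10^-3 rad.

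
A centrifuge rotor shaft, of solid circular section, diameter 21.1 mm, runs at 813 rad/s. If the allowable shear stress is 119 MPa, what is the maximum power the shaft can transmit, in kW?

J = πd⁴/32 = π(0.0211)⁴/32 = 1.946×10^-8 m⁴.
T_max = τ_allow·J/r = 1.19×10^8 × 1.946×10^-8 / 0.0106 = 219.5 N·m.
ω = 813 rad/s, so P_max = T_max·ω = 1.784×10^5 W.

178 kW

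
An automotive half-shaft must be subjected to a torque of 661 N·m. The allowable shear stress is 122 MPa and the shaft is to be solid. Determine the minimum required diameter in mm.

30.2 mm

For a solid shaft τ_max = 16T/(πd³), so d = (16T/(π τ_allow))^(1/3) = (16·661.0/(π·1.22×10^8))^(1/3) = 0.03022 m.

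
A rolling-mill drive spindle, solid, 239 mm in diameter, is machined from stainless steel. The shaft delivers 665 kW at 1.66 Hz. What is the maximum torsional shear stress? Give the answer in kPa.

ω = 2π·1.66 = 10.43 rad/s, so T = P/ω = 665×10³ / 10.43 = 63760 N·m.
J = πd⁴/32 = π(0.239)⁴/32 = 3.203×10^-4 m⁴.
τ_max = T·r/J = 63760 × 0.119 / 3.203×10^-4 = 2.379×10^7 Pa.

23800 kPa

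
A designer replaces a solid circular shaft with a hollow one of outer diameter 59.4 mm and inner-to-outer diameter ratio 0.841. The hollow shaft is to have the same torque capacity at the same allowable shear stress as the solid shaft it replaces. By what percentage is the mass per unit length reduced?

53.5 %

Equal τ_max and T ⇒ the solid shaft needs d_s³ = d_o³(1−k⁴), so d_s = 59.4·(1−0.841⁴)^(1/3) = 47.14 mm.
Area ratio A_h/A_s = d_o²(1−k²)/d_s² = (1−k²)/(1−k⁴)^(2/3) = 0.4648.
Mass saving = 1 − 0.4648 = 53.5 %.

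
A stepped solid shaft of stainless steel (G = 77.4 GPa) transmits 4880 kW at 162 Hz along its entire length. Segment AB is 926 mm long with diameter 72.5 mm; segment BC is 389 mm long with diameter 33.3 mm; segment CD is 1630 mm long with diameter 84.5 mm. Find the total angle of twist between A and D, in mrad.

241 mrad

ω = 2π·162 = 1018 rad/s, so T = P/ω = 4880×10³ / 1018 = 4794 N·m.
J_AB = π(0.0725)⁴/32 = 2.71×10^-6 m⁴; J_BC = π(0.0333)⁴/32 = 1.21×10^-7 m⁴; J_CD = π(0.0845)⁴/32 = 5.01×10^-6 m⁴.
θ = (T/G)·Σ L_i/J_i = (4794/77.4×10⁹)·(0.926/2.71×10^-6 + 0.389/1.21×10^-7 + 1.63/5.01×10^-6) = 0.2409 rad.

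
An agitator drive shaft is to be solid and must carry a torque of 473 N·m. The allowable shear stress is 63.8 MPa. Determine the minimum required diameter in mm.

33.5 mm

For a solid shaft τ_max = 16T/(πd³), so d = (16T/(π τ_allow))^(1/3) = (16·473.0/(π·6.38×10^7))^(1/3) = 0.03355 m.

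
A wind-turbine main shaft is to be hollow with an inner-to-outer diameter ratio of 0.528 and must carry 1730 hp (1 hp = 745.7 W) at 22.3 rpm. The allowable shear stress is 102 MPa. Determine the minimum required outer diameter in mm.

ω = 2π·22.3/60 = 2.335 rad/s, so T = P/ω = 1730×745.7 / 2.335 = 552400 N·m.
For a hollow shaft with d_i/d_o = 0.528: τ_max = 16T/(π d_o³ (1−k⁴)), so d_o = [16T/(π τ_allow (1−k⁴))]^(1/3) = [16·552400/(π·1.02×10^8·0.9223)]^(1/3) = 0.3104 m.

310 mm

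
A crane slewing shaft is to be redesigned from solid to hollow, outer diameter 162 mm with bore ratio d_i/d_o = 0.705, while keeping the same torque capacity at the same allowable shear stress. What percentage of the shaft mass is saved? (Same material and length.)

Equal τ_max and T ⇒ the solid shaft needs d_s³ = d_o³(1−k⁴), so d_s = 162·(1−0.705⁴)^(1/3) = 147.4 mm.
Area ratio A_h/A_s = d_o²(1−k²)/d_s² = (1−k²)/(1−k⁴)^(2/3) = 0.6077.
Mass saving = 1 − 0.6077 = 39.2 %.

39.2 %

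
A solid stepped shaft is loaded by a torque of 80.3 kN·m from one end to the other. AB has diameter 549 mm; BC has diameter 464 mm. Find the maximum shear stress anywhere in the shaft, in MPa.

Under the same torque, τ_max = 16T/(πd³) is largest where d is smallest — segment BC (d = 464 mm).
τ_max = 16·80300/(π·(0.464)³) = 4.094×10^6 Pa.

4.09 MPa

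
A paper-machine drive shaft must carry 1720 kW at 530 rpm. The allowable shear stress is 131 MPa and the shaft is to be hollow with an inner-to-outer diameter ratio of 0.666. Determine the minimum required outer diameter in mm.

ω = 2π·530/60 = 55.50 rad/s, so T = P/ω = 1720×10³ / 55.50 = 30990 N·m.
For a hollow shaft with d_i/d_o = 0.666: τ_max = 16T/(π d_o³ (1−k⁴)), so d_o = [16T/(π τ_allow (1−k⁴))]^(1/3) = [16·30990/(π·1.31×10^8·0.8033)]^(1/3) = 0.1145 m.

114 mm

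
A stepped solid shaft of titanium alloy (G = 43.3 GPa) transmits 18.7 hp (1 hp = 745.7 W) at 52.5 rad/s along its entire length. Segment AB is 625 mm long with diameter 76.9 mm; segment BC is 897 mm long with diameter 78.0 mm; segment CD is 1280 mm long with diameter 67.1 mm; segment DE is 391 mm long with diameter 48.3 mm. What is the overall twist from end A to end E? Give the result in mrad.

11.1 mrad

ω = 52.5 rad/s, so T = P/ω = 18.7×745.7 / 52.50 = 265.6 N·m.
J_AB = π(0.0769)⁴/32 = 3.43×10^-6 m⁴; J_BC = π(0.0780)⁴/32 = 3.63×10^-6 m⁴; J_CD = π(0.0671)⁴/32 = 1.99×10^-6 m⁴; J_DE = π(0.0483)⁴/32 = 5.34×10^-7 m⁴.
θ = (T/G)·Σ L_i/J_i = (265.6/43.3×10⁹)·(0.625/3.43×10^-6 + 0.897/3.63×10^-6 + 1.28/1.99×10^-6 + 0.391/5.34×10^-7) = 0.01107 rad.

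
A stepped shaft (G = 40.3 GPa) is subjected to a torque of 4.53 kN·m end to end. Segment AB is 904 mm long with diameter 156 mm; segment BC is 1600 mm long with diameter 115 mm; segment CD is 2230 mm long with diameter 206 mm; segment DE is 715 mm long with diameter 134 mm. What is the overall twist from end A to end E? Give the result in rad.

0.0162 rad

J_AB = π(0.156)⁴/32 = 5.81×10^-5 m⁴; J_BC = π(0.115)⁴/32 = 1.72×10^-5 m⁴; J_CD = π(0.206)⁴/32 = 1.77×10^-4 m⁴; J_DE = π(0.134)⁴/32 = 3.17×10^-5 m⁴.
θ = (T/G)·Σ L_i/J_i = (4530/40.3×10⁹)·(0.904/5.81×10^-5 + 1.60/1.72×10^-5 + 2.23/1.77×10^-4 + 0.715/3.17×10^-5) = 0.01618 rad.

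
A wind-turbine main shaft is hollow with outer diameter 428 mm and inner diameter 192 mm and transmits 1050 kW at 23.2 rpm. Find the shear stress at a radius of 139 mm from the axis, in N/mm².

19.0 N/mm²

ω = 2π·23.2/60 = 2.429 rad/s, so T = P/ω = 1050×10³ / 2.429 = 432200 N·m.
J = π(d_o⁴ − d_i⁴)/32 = π(0.428⁴ − 0.192⁴)/32 = 3.161×10^-3 m⁴.
Shear stress varies linearly with radius: τ = T·r/J = 432200 × 0.139 / 3.161×10^-3 = 1.900×10^7 Pa.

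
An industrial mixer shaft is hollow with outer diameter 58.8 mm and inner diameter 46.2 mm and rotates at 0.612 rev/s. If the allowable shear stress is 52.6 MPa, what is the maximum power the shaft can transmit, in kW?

J = π(d_o⁴ − d_i⁴)/32 = π(0.0588⁴ − 0.0462⁴)/32 = 7.263×10^-7 m⁴.
T_max = τ_allow·J/r = 5.26×10^7 × 7.263×10^-7 / 0.0294 = 1299 N·m.
ω = 2π·0.612 = 3.845 rad/s, so P_max = T_max·ω = 4997 W.

5.00 kW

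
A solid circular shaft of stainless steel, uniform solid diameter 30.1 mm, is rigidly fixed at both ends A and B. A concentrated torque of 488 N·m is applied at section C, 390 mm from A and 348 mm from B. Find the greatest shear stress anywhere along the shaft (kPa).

With uniform GJ and both ends fixed, compatibility θ_AC = θ_CB gives T_A·a = T_B·b, together with T_A + T_B = T₀.
T_A = T₀·b/(a+b) = 488.0·348/738.0 = 230.1 N·m; T_B = 257.9 N·m.
τ in each portion: τ_AC = 4.30×10^7 Pa, τ_CB = 4.82×10^7 Pa; maximum is in CB.
τ_max = T_CB·r/J = 257.9·0.0151/8.06×10^-8 = 4.816×10^7 Pa.

48200 kPa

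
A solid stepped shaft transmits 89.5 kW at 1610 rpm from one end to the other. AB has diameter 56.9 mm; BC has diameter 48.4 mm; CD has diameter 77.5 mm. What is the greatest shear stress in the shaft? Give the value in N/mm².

23.8 N/mm²

ω = 2π·1610/60 = 168.6 rad/s, so T = P/ω = 89.5×10³ / 168.6 = 530.8 N·m.
Under the same torque, τ_max = 16T/(πd³) is largest where d is smallest — segment BC (d = 48.4 mm).
τ_max = 16·530.8/(π·(0.0484)³) = 2.385×10^7 Pa.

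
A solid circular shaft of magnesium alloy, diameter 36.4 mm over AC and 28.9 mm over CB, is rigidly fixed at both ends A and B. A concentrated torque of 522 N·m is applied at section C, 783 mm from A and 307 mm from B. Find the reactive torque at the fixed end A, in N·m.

259 N·m

Compatibility: T_A·a/J_AC = T_B·b/J_CB with T_A + T_B = T₀.
J_AC = 1.72×10^-7 m⁴, J_CB = 6.85×10^-8 m⁴, so T_A = T₀·(J_AC/a)/((J_AC/a)+(J_CB/b)) = 259.3 N·m, T_B = 262.7 N·m.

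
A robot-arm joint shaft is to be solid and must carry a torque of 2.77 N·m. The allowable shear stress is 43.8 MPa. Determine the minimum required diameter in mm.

For a solid shaft τ_max = 16T/(πd³), so d = (16T/(π τ_allow))^(1/3) = (16·2.770/(π·4.38×10^7))^(1/3) = 0.006855 m.

6.85 mm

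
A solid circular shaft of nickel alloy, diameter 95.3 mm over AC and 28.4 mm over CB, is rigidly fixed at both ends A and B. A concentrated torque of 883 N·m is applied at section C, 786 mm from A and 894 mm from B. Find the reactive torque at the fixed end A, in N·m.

877 N·m

Compatibility: T_A·a/J_AC = T_B·b/J_CB with T_A + T_B = T₀.
J_AC = 8.10×10^-6 m⁴, J_CB = 6.39×10^-8 m⁴, so T_A = T₀·(J_AC/a)/((J_AC/a)+(J_CB/b)) = 876.9 N·m, T_B = 6.081 N·m.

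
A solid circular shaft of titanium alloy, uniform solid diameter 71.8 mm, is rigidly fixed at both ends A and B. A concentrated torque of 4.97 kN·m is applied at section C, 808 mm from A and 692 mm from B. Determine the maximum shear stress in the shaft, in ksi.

5.34 ksi

With uniform GJ and both ends fixed, compatibility θ_AC = θ_CB gives T_A·a = T_B·b, together with T_A + T_B = T₀.
T_A = T₀·b/(a+b) = 4970·692/1500 = 2293 N·m; T_B = 2677 N·m.
τ in each portion: τ_AC = 3.15×10^7 Pa, τ_CB = 3.68×10^7 Pa; maximum is in CB.
τ_max = T_CB·r/J = 2677·0.0359/2.61×10^-6 = 3.684×10^7 Pa.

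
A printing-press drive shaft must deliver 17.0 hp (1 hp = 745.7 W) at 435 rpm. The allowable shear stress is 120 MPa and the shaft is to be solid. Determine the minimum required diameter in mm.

ω = 2π·435/60 = 45.55 rad/s, so T = P/ω = 17.0×745.7 / 45.55 = 278.3 N·m.
For a solid shaft τ_max = 16T/(πd³), so d = (16T/(π τ_allow))^(1/3) = (16·278.3/(π·1.20×10^8))^(1/3) = 0.02277 m.

22.8 mm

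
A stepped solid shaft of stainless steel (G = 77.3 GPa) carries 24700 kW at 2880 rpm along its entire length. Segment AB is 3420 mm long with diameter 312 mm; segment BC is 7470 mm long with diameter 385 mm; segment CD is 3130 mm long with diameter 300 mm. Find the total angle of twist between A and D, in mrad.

ω = 2π·2880/60 = 301.6 rad/s, so T = P/ω = 24700×10³ / 301.6 = 81900 N·m.
J_AB = π(0.312)⁴/32 = 9.30×10^-4 m⁴; J_BC = π(0.385)⁴/32 = 2.16×10^-3 m⁴; J_CD = π(0.300)⁴/32 = 7.95×10^-4 m⁴.
θ = (T/G)·Σ L_i/J_i = (81900/77.3×10⁹)·(3.42/9.30×10^-4 + 7.47/2.16×10^-3 + 3.13/7.95×10^-4) = 0.01173 rad.

11.7 mrad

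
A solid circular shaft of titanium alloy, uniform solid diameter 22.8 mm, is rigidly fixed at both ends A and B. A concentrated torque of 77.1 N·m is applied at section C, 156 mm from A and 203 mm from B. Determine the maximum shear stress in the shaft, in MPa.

With uniform GJ and both ends fixed, compatibility θ_AC = θ_CB gives T_A·a = T_B·b, together with T_A + T_B = T₀.
T_A = T₀·b/(a+b) = 77.10·203/359.0 = 43.60 N·m; T_B = 33.50 N·m.
τ in each portion: τ_AC = 1.87×10^7 Pa, τ_CB = 1.44×10^7 Pa; maximum is in AC.
τ_max = T_AC·r/J = 43.60·0.0114/2.65×10^-8 = 1.873×10^7 Pa.

18.7 MPa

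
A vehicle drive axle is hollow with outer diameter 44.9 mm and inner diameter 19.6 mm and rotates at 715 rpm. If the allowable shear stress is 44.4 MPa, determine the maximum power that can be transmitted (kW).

J = π(d_o⁴ − d_i⁴)/32 = π(0.0449⁴ − 0.0196⁴)/32 = 3.845×10^-7 m⁴.
T_max = τ_allow·J/r = 4.44×10^7 × 3.845×10^-7 / 0.0224 = 760.5 N·m.
ω = 2π·715/60 = 74.87 rad/s, so P_max = T_max·ω = 5.694×10^4 W.

56.9 kW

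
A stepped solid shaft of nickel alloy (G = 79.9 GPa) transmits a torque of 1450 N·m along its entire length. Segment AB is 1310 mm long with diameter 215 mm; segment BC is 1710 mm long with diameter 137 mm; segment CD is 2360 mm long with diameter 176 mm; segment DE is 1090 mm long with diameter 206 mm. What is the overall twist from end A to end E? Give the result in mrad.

1.58 mrad

J_AB = π(0.215)⁴/32 = 2.10×10^-4 m⁴; J_BC = π(0.137)⁴/32 = 3.46×10^-5 m⁴; J_CD = π(0.176)⁴/32 = 9.42×10^-5 m⁴; J_DE = π(0.206)⁴/32 = 1.77×10^-4 m⁴.
θ = (T/G)·Σ L_i/J_i = (1450/79.9×10⁹)·(1.31/2.10×10^-4 + 1.71/3.46×10^-5 + 2.36/9.42×10^-5 + 1.09/1.77×10^-4) = 1.577×10^-3 rad.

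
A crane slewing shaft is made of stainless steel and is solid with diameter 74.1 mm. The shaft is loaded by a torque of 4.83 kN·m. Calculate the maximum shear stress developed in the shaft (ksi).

8.77 ksi

J = πd⁴/32 = π(0.0741)⁴/32 = 2.960×10^-6 m⁴.
τ_max = T·r/J = 4830 × 0.0370 / 2.960×10^-6 = 6.046×10^7 Pa.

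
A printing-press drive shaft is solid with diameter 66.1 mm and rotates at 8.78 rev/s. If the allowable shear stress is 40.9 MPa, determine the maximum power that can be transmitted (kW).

J = πd⁴/32 = π(0.0661)⁴/32 = 1.874×10^-6 m⁴.
T_max = τ_allow·J/r = 4.09×10^7 × 1.874×10^-6 / 0.0330 = 2319 N·m.
ω = 2π·8.78 = 55.17 rad/s, so P_max = T_max·ω = 1.279×10^5 W.

128 kW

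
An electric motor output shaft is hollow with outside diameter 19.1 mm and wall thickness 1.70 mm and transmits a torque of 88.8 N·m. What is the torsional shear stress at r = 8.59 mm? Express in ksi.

15.6 ksi

J = π(d_o⁴ − d_i⁴)/32 = π(0.0191⁴ − 0.0157⁴)/32 = 7.101×10^-9 m⁴.
Shear stress varies linearly with radius: τ = T·r/J = 88.80 × 0.00859 / 7.101×10^-9 = 1.074×10^8 Pa.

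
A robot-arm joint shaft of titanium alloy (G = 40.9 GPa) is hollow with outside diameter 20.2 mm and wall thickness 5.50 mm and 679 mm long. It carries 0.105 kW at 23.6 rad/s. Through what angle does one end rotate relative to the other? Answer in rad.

ω = 23.6 rad/s, so T = P/ω = 0.105×10³ / 23.60 = 4.449 N·m.
J = π(d_o⁴ − d_i⁴)/32 = π(0.0202⁴ − 0.00920⁴)/32 = 1.564×10^-8 m⁴.
θ = T·L/(G·J) = 4.449 × 0.679 / (40.9×10⁹ × 1.564×10^-8) = 4.722×10^-3 rad.

0.00472 rad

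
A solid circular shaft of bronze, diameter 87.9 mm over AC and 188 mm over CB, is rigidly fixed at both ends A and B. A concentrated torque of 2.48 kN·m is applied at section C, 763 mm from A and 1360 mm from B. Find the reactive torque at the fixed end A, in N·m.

Compatibility: T_A·a/J_AC = T_B·b/J_CB with T_A + T_B = T₀.
J_AC = 5.86×10^-6 m⁴, J_CB = 1.23×10^-4 m⁴, so T_A = T₀·(J_AC/a)/((J_AC/a)+(J_CB/b)) = 194.7 N·m, T_B = 2285 N·m.

195 N·m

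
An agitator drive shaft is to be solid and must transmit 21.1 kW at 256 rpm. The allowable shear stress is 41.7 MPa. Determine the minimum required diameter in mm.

45.8 mm

ω = 2π·256/60 = 26.81 rad/s, so T = P/ω = 21.1×10³ / 26.81 = 787.1 N·m.
For a solid shaft τ_max = 16T/(πd³), so d = (16T/(π τ_allow))^(1/3) = (16·787.1/(π·4.17×10^7))^(1/3) = 0.04581 m.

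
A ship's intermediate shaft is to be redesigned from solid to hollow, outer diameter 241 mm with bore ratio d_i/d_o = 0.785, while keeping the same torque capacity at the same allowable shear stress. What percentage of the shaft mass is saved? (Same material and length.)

Equal τ_max and T ⇒ the solid shaft needs d_s³ = d_o³(1−k⁴), so d_s = 241·(1−0.785⁴)^(1/3) = 205.5 mm.
Area ratio A_h/A_s = d_o²(1−k²)/d_s² = (1−k²)/(1−k⁴)^(2/3) = 0.5277.
Mass saving = 1 − 0.5277 = 47.2 %.

47.2 %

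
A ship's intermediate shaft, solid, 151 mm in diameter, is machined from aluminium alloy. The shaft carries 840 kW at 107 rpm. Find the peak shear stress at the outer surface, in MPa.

ω = 2π·107/60 = 11.21 rad/s, so T = P/ω = 840×10³ / 11.21 = 74970 N·m.
J = πd⁴/32 = π(0.151)⁴/32 = 5.104×10^-5 m⁴.
τ_max = T·r/J = 74970 × 0.0755 / 5.104×10^-5 = 1.109×10^8 Pa.

111 MPa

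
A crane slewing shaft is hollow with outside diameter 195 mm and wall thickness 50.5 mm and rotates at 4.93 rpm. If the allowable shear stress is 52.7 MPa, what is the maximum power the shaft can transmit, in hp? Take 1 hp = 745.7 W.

50.3 hp

J = π(d_o⁴ − d_i⁴)/32 = π(0.195⁴ − 0.0940⁴)/32 = 1.343×10^-4 m⁴.
T_max = τ_allow·J/r = 5.27×10^7 × 1.343×10^-4 / 0.0975 = 72580 N·m.
ω = 2π·4.93/60 = 0.5163 rad/s, so P_max = T_max·ω = 3.747×10^4 W.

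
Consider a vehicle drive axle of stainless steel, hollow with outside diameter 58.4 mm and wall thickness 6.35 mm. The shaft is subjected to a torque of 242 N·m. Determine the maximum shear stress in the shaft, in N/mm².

J = π(d_o⁴ − d_i⁴)/32 = π(0.0584⁴ − 0.0457⁴)/32 = 7.137×10^-7 m⁴.
τ_max = T·r/J = 242.0 × 0.0292 / 7.137×10^-7 = 9.900×10^6 Pa.

9.90 N/mm²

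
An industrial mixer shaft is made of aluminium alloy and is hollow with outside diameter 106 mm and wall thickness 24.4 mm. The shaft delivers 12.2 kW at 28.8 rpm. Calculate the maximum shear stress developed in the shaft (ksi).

2.74 ksi

ω = 2π·28.8/60 = 3.016 rad/s, so T = P/ω = 12.2×10³ / 3.016 = 4045 N·m.
J = π(d_o⁴ − d_i⁴)/32 = π(0.106⁴ − 0.0572⁴)/32 = 1.134×10^-5 m⁴.
τ_max = T·r/J = 4045 × 0.0530 / 1.134×10^-5 = 1.890×10^7 Pa.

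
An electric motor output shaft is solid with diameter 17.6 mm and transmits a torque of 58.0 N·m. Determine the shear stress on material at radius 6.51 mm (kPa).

40100 kPa

J = πd⁴/32 = π(0.0176)⁴/32 = 9.420×10^-9 m⁴.
Shear stress varies linearly with radius: τ = T·r/J = 58.00 × 0.00651 / 9.420×10^-9 = 4.008×10^7 Pa.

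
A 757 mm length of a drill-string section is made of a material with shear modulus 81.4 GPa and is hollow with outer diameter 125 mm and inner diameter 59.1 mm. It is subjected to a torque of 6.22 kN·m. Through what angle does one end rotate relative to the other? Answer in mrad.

J = π(d_o⁴ − d_i⁴)/32 = π(0.125⁴ − 0.0591⁴)/32 = 2.277×10^-5 m⁴.
θ = T·L/(G·J) = 6220 × 0.757 / (81.4×10⁹ × 2.277×10^-5) = 2.540×10^-3 rad.

2.54 mrad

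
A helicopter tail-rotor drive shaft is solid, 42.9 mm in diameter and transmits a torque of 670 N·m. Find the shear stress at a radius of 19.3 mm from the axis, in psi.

5640 psi

J = πd⁴/32 = π(0.0429)⁴/32 = 3.325×10^-7 m⁴.
Shear stress varies linearly with radius: τ = T·r/J = 670.0 × 0.0193 / 3.325×10^-7 = 3.889×10^7 Pa.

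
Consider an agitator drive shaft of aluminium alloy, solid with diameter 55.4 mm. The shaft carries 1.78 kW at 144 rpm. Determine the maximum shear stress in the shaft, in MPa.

ω = 2π·144/60 = 15.08 rad/s, so T = P/ω = 1.78×10³ / 15.08 = 118.0 N·m.
J = πd⁴/32 = π(0.0554)⁴/32 = 9.248×10^-7 m⁴.
τ_max = T·r/J = 118.0 × 0.0277 / 9.248×10^-7 = 3.536×10^6 Pa.

3.54 MPa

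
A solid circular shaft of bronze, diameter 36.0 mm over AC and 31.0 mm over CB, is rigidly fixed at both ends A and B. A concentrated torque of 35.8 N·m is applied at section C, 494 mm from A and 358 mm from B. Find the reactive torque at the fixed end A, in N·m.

20.4 N·m

Compatibility: T_A·a/J_AC = T_B·b/J_CB with T_A + T_B = T₀.
J_AC = 1.65×10^-7 m⁴, J_CB = 9.07×10^-8 m⁴, so T_A = T₀·(J_AC/a)/((J_AC/a)+(J_CB/b)) = 20.36 N·m, T_B = 15.44 N·m.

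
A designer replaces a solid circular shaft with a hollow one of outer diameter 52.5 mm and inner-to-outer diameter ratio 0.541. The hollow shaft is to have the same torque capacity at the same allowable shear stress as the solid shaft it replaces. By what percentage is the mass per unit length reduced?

24.9 %

Equal τ_max and T ⇒ the solid shaft needs d_s³ = d_o³(1−k⁴), so d_s = 52.5·(1−0.541⁴)^(1/3) = 50.96 mm.
Area ratio A_h/A_s = d_o²(1−k²)/d_s² = (1−k²)/(1−k⁴)^(2/3) = 0.7508.
Mass saving = 1 − 0.7508 = 24.9 %.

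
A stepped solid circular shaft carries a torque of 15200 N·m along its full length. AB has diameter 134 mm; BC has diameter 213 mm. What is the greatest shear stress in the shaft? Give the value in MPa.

32.2 MPa

Under the same torque, τ_max = 16T/(πd³) is largest where d is smallest — segment AB (d = 134 mm).
τ_max = 16·15200/(π·(0.134)³) = 3.217×10^7 Pa.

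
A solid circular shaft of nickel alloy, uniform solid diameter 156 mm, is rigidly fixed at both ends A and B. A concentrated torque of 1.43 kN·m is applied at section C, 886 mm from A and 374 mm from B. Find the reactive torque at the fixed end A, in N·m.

424 N·m

With uniform GJ and both ends fixed, compatibility θ_AC = θ_CB gives T_A·a = T_B·b, together with T_A + T_B = T₀.
T_A = T₀·b/(a+b) = 1430·374/1260 = 424.5 N·m; T_B = 1006 N·m.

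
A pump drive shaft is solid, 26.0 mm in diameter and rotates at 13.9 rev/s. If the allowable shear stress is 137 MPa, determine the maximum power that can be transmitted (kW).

41.3 kW

J = πd⁴/32 = π(0.0260)⁴/32 = 4.486×10^-8 m⁴.
T_max = τ_allow·J/r = 1.37×10^8 × 4.486×10^-8 / 0.0130 = 472.8 N·m.
ω = 2π·13.9 = 87.34 rad/s, so P_max = T_max·ω = 4.129×10^4 W.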